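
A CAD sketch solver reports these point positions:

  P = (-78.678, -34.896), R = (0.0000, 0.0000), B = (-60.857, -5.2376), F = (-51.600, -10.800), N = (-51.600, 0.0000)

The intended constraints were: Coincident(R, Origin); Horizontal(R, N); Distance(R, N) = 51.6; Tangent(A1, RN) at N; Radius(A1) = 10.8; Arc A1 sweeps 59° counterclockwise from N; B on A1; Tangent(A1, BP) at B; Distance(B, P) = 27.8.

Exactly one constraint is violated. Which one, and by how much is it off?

Distance(B, P) = 27.8 — off by 6.80.

R = (0.00, 0.00) ✓; R.y = 0.00, N.y = 0.00 ✓; |RN| = 51.60 ✓; ∠(FN, NR) = 90.00° ✓; |FN| = 10.80 ✓; bearing(F→B) − bearing(F→N) = 59.00° ✓; |FB| = 10.80 ✓; ∠(FB, BP) = 90.00° ✓; |BP| = 34.60 ✗.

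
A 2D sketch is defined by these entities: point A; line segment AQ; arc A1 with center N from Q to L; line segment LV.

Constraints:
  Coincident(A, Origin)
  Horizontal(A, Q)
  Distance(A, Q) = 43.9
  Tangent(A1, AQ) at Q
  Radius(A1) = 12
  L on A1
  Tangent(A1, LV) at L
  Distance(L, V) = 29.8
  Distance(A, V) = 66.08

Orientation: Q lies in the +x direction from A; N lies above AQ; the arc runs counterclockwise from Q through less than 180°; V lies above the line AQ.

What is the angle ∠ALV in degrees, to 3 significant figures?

92.9°

A is at the origin; AQ is horizontal with |AQ| = 43.9 and Q on the +x side, so Q = (43.9, 0.00). A1 meets AQ tangentially, so NQ is at right angles to AQ, so N = Q + (0, 12) = (43.9, 12.0). Since NL ⟂ LV (tangency), |NV| = √(12.0² + 29.8²) = 32.1 regardless of where L sits on A1. So V lies on both circle(A, 66.08) and circle(N, 32.1); the above-AQ intersection is V = (49.6, 43.6). L is the foot of the tangent from V: L = (55.7, 14.4).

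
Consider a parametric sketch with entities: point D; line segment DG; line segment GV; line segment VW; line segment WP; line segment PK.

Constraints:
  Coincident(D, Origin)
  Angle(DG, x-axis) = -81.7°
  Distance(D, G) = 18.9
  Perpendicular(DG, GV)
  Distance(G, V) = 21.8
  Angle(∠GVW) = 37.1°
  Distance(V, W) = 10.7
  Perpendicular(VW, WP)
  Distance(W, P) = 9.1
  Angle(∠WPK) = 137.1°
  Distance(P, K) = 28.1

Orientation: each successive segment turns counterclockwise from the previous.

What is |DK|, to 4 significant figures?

48.83

D is at the origin; DG runs at -81.7° with length 18.9, so G = (2.728, -18.70). DG is perpendicular to GV, so GV runs at 8.300°; with |GV| = 21.8, V = (24.30, -15.56). ∠GVW = 37.1° gives VW at 151.2° from the x-axis; with |VW| = 10.7, W = (14.92, -10.40). The perpendicularity gives WP at right angles to VW, so WP runs at -118.8°; with |WP| = 9.1, P = (10.54, -18.37). ∠WPK = 137.1° gives PK at -75.90° from the x-axis; with |PK| = 28.1, K = (17.39, -45.63). Then |DK| = |K − D| = 48.83.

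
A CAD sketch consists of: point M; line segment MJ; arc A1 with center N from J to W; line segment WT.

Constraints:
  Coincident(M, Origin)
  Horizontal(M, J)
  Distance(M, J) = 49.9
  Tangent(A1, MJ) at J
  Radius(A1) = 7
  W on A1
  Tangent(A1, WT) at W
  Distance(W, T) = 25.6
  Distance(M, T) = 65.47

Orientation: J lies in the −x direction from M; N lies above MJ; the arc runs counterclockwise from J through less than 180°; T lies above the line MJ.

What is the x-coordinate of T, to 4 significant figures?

-56.75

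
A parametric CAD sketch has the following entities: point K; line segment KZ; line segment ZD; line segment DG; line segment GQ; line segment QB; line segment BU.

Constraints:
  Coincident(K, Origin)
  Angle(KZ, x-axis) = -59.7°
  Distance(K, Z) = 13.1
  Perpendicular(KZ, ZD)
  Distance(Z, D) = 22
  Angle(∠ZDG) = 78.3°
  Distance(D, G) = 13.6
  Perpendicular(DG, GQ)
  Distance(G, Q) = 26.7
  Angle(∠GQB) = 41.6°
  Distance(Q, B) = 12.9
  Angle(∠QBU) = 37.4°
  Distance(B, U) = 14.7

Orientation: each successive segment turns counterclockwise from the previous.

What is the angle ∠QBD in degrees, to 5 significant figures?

154.85°

K is at the origin; KZ runs at -59.7° with length 13.1, so Z = (6.6093, -11.310). The perpendicularity gives ZD at right angles to KZ, so ZD runs at 30.300°; with |ZD| = 22.0, D = (25.604, -0.21087). ∠ZDG = 78.3° gives DG at 132.00° from the x-axis; with |DG| = 13.6, G = (16.504, 9.8959). The perpendicularity gives GQ at right angles to DG, so GQ runs at -138.00°; with |GQ| = 26.7, Q = (-3.3381, -7.9699). ∠GQB = 41.6° gives QB at 0.40000° from the x-axis; with |QB| = 12.9, B = (9.5616, -7.8798). Then cos ∠QBD = BQ·BD / (|BQ||BD|), giving 154.85°.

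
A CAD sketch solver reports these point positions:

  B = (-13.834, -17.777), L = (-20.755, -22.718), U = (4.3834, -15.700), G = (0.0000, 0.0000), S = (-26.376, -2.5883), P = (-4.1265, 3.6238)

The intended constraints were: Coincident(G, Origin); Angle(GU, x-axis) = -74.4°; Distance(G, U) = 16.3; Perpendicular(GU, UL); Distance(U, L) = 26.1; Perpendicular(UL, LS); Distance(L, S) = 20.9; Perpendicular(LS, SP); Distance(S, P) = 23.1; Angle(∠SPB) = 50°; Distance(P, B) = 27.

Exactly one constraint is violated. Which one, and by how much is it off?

Distance(P, B) = 27 — off by 3.50.

G = (0.00, 0.00) ✓; GU at -74.40° ✓; |GU| = 16.30 ✓; ∠(GU, UL) = 90.00° ✓; |UL| = 26.10 ✓; ∠(UL, LS) = 90.00° ✓; |LS| = 20.90 ✓; ∠(LS, SP) = 90.00° ✓; |SP| = 23.10 ✓; ∠SPB = 50.00° ✓; |PB| = 23.50 ✗.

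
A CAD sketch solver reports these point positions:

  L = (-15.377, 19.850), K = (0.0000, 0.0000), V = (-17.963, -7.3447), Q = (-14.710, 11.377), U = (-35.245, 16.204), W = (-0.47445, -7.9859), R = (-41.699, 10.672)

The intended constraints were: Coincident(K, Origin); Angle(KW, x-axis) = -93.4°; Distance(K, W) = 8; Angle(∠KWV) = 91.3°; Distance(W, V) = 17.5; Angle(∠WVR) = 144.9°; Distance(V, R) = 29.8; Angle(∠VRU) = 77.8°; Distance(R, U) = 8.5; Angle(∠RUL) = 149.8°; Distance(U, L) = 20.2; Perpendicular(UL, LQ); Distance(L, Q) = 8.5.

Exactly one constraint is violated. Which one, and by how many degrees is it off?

Perpendicular(UL, LQ) — off by 5.90°.

K = (0.00, 0.00) ✓; KW at -93.40° ✓; |KW| = 8.000 ✓; ∠KWV = 91.30° ✓; |WV| = 17.50 ✓; ∠WVR = 144.9° ✓; |VR| = 29.80 ✓; ∠VRU = 77.80° ✓; |RU| = 8.500 ✓; ∠RUL = 149.8° ✓; |UL| = 20.20 ✓; ∠(UL, LQ) = 95.90° ✗; |LQ| = 8.499 ✓.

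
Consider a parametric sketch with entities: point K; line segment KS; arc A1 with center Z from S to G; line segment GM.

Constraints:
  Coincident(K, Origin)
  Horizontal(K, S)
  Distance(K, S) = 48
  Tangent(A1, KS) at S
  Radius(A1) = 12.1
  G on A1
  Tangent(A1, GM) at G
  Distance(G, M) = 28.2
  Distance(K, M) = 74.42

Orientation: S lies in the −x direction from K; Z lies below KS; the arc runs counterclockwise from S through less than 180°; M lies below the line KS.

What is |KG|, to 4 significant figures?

60.91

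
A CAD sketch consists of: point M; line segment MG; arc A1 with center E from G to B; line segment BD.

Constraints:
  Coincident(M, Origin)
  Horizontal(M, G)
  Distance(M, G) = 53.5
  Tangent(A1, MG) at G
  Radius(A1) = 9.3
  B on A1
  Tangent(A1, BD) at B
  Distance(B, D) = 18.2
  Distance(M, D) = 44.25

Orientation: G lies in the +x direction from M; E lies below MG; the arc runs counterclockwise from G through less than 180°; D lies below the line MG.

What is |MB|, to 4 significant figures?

45.26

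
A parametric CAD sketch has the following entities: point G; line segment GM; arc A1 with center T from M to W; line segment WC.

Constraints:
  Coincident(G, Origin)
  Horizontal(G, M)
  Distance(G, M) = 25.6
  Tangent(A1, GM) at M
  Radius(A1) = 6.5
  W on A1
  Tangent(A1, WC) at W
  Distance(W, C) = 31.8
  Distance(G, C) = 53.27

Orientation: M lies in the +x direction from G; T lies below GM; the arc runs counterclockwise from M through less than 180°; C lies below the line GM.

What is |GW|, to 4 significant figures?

22.87

Checks: G = (0.00, 0.00) ✓; |TW| = 6.500 ✓; ∠(TW, WC) = 90.00° ✓; |WC| = 31.80 ✓; |GC| = 53.27 ✓.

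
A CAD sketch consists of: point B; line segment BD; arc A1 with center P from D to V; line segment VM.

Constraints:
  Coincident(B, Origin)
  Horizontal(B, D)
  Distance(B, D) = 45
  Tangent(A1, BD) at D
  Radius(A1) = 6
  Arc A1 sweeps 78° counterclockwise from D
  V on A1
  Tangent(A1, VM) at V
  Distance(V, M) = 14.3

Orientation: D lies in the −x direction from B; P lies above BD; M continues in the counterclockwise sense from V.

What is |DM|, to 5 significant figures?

20.721

B is at the origin; BD is horizontal with |BD| = 45.0 and D on the −x side, so D = (-45.000, 0.0000). Tangency of A1 to BD means the radius PD is perpendicular to BD, so P = D + (0, 6) = (-45.000, 6.0000). On A1, D sits at bearing -90° from P; a 78° counterclockwise sweep puts V at bearing -12°, so V = P + 6.0·(cos -12°, sin -12°) = (-39.131, 4.7525). Since A1 is tangent to VM there, PV ⟂ VM, so VM runs along (−sin -12°, cos -12°); with |VM| = 14.3, M = (-36.158, 18.740). Then |DM| = |M − D| = 20.721.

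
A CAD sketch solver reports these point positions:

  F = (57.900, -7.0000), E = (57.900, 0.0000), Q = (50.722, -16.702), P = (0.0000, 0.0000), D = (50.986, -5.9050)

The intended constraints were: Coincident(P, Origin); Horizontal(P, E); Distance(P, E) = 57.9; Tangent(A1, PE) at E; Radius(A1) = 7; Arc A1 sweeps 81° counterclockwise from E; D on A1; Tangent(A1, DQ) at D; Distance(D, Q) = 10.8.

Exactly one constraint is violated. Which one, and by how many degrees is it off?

Tangent(A1, DQ) at D — off by 7.60°.

P = (0.00, 0.00) ✓; P.y = 0.00, E.y = 0.00 ✓; |PE| = 57.90 ✓; ∠(FE, EP) = 90.00° ✓; |FE| = 7.000 ✓; bearing(F→D) − bearing(F→E) = 81.00° ✓; |FD| = 7.000 ✓; ∠(FD, DQ) = 82.40° ✗; |DQ| = 10.80 ✓.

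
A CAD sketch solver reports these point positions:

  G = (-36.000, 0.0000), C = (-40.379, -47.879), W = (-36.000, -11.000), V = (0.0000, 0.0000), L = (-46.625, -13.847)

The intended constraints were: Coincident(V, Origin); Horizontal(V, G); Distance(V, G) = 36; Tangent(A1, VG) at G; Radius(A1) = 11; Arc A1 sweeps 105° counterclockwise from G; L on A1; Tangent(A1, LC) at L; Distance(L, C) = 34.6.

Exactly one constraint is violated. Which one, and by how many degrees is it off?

Tangent(A1, LC) at L — off by 4.60°.

V = (0.00, 0.00) ✓; V.y = 0.00, G.y = 0.00 ✓; |VG| = 36.00 ✓; ∠(WG, GV) = 90.00° ✓; |WG| = 11.00 ✓; bearing(W→L) − bearing(W→G) = 105.0° ✓; |WL| = 11.00 ✓; ∠(WL, LC) = 94.60° ✗; |LC| = 34.60 ✓.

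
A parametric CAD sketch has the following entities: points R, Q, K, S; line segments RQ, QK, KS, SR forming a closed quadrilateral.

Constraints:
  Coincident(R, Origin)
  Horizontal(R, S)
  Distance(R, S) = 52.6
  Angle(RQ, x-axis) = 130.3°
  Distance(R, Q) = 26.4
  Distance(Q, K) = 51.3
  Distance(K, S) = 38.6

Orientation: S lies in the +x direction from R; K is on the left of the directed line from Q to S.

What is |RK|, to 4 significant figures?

46.38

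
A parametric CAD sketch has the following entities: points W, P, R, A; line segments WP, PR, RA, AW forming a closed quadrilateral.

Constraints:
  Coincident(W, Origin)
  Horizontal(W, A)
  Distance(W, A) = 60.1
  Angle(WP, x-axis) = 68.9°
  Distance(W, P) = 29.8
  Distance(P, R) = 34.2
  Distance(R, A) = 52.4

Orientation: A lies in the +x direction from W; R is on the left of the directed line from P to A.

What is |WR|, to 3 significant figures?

61.3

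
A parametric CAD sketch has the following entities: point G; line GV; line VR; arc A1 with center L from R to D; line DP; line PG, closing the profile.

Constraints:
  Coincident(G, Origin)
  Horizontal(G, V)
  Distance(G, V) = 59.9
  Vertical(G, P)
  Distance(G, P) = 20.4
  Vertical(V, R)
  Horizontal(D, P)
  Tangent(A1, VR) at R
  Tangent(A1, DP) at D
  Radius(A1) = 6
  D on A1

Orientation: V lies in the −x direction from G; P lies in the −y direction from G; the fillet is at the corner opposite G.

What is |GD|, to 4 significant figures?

57.63

G is at the origin; GV is horizontal with |GV| = 59.9 and V on the −x side, so V = (-59.90, 0.000). G and P share the same x with |GP| = 20.4 and P on the −y side, so P = (0.000, -20.40). The virtual corner opposite G is at (-59.90, -20.40). Since A1 is tangent to VR there, LR ⟂ VR and tangency of A1 to DP means the radius LD is perpendicular to DP, with radius 6.0, so the center L sits 6.0 in from both sides at L = (-53.90, -14.40). That places the tangent points at R = (-59.90, -14.40) on VR and D = (-53.90, -20.40) on DP. Then |GD| = |D − G| = 57.63.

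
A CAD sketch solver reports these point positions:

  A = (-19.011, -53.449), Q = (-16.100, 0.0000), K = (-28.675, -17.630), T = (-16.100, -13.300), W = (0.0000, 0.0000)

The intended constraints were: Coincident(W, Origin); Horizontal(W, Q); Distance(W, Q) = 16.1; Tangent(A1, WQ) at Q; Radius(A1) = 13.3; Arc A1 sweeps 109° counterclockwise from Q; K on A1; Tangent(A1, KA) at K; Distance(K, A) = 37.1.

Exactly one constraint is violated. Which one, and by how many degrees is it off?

Tangent(A1, KA) at K — off by 3.90°.

W = (0.00, 0.00) ✓; W.y = 0.00, Q.y = 0.00 ✓; |WQ| = 16.10 ✓; ∠(TQ, QW) = 90.00° ✓; |TQ| = 13.30 ✓; bearing(T→K) − bearing(T→Q) = 109.0° ✓; |TK| = 13.30 ✓; ∠(TK, KA) = 93.90° ✗; |KA| = 37.10 ✓.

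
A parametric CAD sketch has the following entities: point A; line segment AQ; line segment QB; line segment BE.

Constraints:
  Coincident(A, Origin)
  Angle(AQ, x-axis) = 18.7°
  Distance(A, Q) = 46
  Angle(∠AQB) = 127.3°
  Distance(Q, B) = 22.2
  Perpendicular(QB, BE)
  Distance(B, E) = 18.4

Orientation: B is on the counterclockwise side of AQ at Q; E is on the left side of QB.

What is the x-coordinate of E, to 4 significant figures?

33.21

A is at the origin; AQ runs at 18.7° with length 46.0, so Q = 46.0·(cos 18.7°, sin 18.7°) = (43.57, 14.75). ∠AQB = 127.3°, so QB runs at 18.7° + (180° − 127.3°) = 71.40° from the x-axis; with |QB| = 22.2, B = Q + 22.2·(cos 71.40°, sin 71.40°) = (50.65, 35.79). The perpendicularity gives BE at right angles to QB; with |BE| = 18.4 on the left of QB, E = B + 18.4·(-0.9478, 0.3190) = (33.21, 41.66). So E.x = 33.21.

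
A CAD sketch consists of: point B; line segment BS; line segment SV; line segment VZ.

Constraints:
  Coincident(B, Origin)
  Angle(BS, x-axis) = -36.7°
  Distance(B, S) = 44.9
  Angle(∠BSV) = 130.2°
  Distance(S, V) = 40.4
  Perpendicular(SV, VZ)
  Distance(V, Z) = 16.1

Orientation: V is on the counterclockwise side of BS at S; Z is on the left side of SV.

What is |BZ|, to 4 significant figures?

71.73

B is at the origin; BS runs at -36.7° with length 44.9, so S = 44.9·(cos -36.7°, sin -36.7°) = (36.00, -26.83). ∠BSV = 130.2°, so SV runs at -36.7° + (180° − 130.2°) = 13.10° from the x-axis; with |SV| = 40.4, V = S + 40.4·(cos 13.10°, sin 13.10°) = (75.35, -17.68). SV ⟂ VZ; with |VZ| = 16.1 on the left of SV, Z = V + 16.1·(-0.2267, 0.9740) = (71.70, -1.996). Then |BZ| = |Z − B| = 71.73.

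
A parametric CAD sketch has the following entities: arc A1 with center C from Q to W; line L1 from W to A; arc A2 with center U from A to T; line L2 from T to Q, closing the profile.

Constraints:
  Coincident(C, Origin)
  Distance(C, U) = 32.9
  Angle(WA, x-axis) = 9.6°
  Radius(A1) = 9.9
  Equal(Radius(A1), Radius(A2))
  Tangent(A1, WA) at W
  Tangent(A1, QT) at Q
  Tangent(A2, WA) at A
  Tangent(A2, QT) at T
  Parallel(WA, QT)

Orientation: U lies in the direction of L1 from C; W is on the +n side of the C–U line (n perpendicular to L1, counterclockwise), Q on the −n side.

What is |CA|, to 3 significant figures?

34.4

Tangency of A1 to both parallel lines with radius 9.9 puts W and Q at C ± 9.9·n: W = (-1.65, 9.76), Q = (1.65, -9.76). Equal radii place A and T the same way about U: A = U + 9.9·n = (30.8, 15.2), T = U − 9.9·n = (34.1, -4.27). Then |CA| = |A − C| = 34.4.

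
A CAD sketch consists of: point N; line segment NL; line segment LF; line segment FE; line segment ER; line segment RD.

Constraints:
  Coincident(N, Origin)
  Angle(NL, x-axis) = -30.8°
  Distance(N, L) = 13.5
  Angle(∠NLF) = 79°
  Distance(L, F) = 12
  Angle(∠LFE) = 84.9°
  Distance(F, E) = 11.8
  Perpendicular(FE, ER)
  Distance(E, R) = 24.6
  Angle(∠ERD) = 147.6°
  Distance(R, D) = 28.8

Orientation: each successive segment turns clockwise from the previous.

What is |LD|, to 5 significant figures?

37.262

N is at the origin; NL runs at -30.8° with length 13.5, so L = (11.596, -6.9126). ∠NLF = 79.0° gives LF at -131.80° from the x-axis; with |LF| = 12.0, F = (3.5976, -15.858). ∠LFE = 84.9° gives FE at 133.10° from the x-axis; with |FE| = 11.8, E = (-4.4651, -7.2424). The perpendicularity gives ER at right angles to FE, so ER runs at 43.100°; with |ER| = 24.6, R = (13.497, 9.5662). ∠ERD = 147.6° gives RD at 10.700° from the x-axis; with |RD| = 28.8, D = (41.796, 14.913). Then |LD| = |D − L| = 37.262.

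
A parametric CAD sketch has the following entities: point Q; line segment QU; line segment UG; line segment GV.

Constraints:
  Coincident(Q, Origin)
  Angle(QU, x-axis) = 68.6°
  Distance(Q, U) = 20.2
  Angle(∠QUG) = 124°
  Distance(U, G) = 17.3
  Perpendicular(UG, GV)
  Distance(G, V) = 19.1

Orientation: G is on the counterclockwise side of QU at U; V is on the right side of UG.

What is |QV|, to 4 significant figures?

45.86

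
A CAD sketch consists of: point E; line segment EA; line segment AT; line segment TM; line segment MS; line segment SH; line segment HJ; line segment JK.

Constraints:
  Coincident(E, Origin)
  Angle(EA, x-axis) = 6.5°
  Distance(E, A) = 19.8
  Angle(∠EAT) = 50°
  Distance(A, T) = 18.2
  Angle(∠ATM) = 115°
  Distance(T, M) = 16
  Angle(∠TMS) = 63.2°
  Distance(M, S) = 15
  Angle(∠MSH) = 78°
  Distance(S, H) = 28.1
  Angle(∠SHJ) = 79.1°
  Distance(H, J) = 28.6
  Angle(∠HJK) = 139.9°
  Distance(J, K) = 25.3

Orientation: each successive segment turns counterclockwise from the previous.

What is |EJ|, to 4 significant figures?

34.16

∠MSH = 78.0° gives SH at 60.30° from the x-axis; with |SH| = 28.1, H = (16.71, 23.34). ∠SHJ = 79.1° gives HJ at 161.2° from the x-axis; with |HJ| = 28.6, J = (-10.37, 32.55). Then |EJ| = |J − E| = 34.16.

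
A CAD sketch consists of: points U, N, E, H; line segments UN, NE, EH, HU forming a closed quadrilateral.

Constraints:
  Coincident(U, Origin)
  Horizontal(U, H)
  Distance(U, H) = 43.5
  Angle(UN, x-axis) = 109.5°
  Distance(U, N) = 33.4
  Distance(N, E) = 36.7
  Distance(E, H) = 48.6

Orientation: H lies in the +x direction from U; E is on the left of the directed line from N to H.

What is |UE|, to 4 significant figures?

49.95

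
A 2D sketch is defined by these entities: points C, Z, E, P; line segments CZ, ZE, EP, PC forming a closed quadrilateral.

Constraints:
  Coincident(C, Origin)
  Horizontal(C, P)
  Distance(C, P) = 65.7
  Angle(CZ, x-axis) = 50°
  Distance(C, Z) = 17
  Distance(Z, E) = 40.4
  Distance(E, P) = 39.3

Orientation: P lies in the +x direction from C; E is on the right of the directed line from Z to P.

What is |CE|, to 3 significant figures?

38.8

C is at the origin; CP is horizontal with |CP| = 65.7 and P in +x, so P = (65.7, 0). CZ runs at 50.0° with |CZ| = 17.0, so Z = (10.9, 13.0). E is determined by |ZE| = 40.4 and |EP| = 39.3 together: it lies at the intersection of circle(Z, 40.4) and circle(P, 39.3). With |ZP| = 56.3, the foot of the radical line on ZP is 28.9 from Z and the perpendicular offset is √(40.4² − 28.9²) = 28.2. Taking the right-of-ZP solution: E = (32.5, -21.1).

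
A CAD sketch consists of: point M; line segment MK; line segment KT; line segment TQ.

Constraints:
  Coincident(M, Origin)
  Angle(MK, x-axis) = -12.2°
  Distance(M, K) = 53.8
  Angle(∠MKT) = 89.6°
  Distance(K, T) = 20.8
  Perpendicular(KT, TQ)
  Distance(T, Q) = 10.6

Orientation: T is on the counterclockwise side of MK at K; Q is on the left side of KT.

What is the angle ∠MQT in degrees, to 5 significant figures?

154.70°

∠MKT = 89.6°, so KT runs at -12.2° + (180° − 89.6°) = 78.200° from the x-axis; with |KT| = 20.8, T = K + 20.8·(cos 78.200°, sin 78.200°) = (56.838, 8.9912). KT is perpendicular to TQ; with |TQ| = 10.6 on the left of KT, Q = T + 10.6·(-0.97887, 0.20450) = (46.462, 11.159). Then cos ∠MQT = QM·QT / (|QM||QT|), giving 154.70°.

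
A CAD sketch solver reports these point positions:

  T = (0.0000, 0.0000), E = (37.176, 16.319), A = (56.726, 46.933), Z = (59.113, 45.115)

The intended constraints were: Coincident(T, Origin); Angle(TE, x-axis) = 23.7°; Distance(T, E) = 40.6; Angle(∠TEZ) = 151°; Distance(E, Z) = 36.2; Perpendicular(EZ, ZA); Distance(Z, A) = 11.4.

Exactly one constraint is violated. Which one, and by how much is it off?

Distance(Z, A) = 11.4 — off by 8.40.

T = (0.00, 0.00) ✓; TE at 23.70° ✓; |TE| = 40.60 ✓; ∠TEZ = 151.0° ✓; |EZ| = 36.20 ✓; ∠(EZ, ZA) = 90.01° ✓; |ZA| = 3.000 ✗.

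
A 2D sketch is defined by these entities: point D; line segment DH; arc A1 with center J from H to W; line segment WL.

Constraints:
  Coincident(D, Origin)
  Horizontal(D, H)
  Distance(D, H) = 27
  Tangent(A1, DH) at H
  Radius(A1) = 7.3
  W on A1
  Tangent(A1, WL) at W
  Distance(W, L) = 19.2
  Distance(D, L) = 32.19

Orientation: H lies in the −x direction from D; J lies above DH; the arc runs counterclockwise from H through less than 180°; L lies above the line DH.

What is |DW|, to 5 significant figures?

20.899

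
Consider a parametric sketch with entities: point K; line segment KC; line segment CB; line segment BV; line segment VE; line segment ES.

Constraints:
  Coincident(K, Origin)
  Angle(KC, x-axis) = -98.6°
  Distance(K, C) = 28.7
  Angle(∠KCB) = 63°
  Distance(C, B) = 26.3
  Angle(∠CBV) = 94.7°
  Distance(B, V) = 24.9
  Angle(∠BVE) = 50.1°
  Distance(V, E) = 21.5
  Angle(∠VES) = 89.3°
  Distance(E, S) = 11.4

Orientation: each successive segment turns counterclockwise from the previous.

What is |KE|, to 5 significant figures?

13.341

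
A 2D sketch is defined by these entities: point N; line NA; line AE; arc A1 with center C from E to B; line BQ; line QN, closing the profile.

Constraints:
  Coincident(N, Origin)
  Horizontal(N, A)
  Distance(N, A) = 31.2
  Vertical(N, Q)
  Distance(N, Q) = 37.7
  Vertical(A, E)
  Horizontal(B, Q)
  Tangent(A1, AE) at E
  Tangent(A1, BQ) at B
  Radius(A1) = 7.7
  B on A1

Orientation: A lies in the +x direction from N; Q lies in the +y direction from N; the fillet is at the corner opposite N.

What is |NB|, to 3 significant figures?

44.4

N is at the origin; NA is horizontal with |NA| = 31.2 and A on the +x side, so A = (31.2, 0.00). NQ is vertical with |NQ| = 37.7 and Q on the +y side, so Q = (0.00, 37.7). The virtual corner opposite N is at (31.2, 37.7). A1 meets AE tangentially, so CE is at right angles to AE and the tangent condition forces CB to be normal to BQ, with radius 7.7, so the center C sits 7.7 in from both sides at C = (23.5, 30.0). That places the tangent points at E = (31.2, 30.0) on AE and B = (23.5, 37.7) on BQ. Then |NB| = |B − N| = 44.4.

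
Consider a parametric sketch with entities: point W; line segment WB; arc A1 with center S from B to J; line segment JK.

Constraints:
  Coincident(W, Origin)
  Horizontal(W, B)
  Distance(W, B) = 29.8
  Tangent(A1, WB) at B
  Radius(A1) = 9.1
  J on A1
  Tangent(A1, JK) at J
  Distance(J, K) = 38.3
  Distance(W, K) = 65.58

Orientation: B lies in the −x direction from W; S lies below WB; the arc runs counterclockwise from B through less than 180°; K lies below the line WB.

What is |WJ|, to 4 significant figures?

39.09

Checks: |SJ| = 9.100 ✓; ∠(SJ, JK) = 90.00° ✓; |JK| = 38.30 ✓; |WK| = 65.58 ✓.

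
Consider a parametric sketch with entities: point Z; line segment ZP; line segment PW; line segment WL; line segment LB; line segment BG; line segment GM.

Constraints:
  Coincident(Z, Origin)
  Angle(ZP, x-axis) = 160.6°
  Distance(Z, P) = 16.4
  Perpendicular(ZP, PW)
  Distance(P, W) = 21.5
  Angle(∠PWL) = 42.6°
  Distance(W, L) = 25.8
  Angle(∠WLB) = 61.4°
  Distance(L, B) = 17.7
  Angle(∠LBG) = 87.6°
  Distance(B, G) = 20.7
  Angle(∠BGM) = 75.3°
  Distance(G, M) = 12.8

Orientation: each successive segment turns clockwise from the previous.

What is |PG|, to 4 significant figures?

18.90

∠WLB = 61.4° gives LB at 174.6° from the x-axis; with |LB| = 17.7, B = (-15.79, 3.679). ∠LBG = 87.6° gives BG at 82.20° from the x-axis; with |BG| = 20.7, G = (-12.98, 24.19). Then |PG| = |G − P| = 18.90.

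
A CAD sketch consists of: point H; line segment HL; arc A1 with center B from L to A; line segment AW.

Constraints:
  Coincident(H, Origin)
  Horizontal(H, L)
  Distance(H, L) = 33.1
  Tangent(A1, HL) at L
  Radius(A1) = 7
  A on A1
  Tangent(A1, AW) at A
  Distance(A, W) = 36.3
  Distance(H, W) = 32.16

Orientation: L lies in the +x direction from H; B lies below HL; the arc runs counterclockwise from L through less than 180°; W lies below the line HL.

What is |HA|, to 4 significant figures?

27.66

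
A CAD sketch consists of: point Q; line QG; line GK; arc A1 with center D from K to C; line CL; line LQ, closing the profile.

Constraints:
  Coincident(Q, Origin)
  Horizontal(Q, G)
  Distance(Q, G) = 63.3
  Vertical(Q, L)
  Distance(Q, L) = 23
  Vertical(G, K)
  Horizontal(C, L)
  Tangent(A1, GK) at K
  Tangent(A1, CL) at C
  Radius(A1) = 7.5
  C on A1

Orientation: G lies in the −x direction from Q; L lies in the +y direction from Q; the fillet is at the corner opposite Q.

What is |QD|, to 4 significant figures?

57.91

Q is at the origin; QG is horizontal with |QG| = 63.3 and G on the −x side, so G = (-63.30, 0.000). QL is vertical with |QL| = 23.0 and L on the +y side, so L = (0.000, 23.00). The virtual corner opposite Q is at (-63.30, 23.00). A1 meets GK tangentially, so DK is at right angles to GK and A1 meets CL tangentially, so DC is at right angles to CL, with radius 7.5, so the center D sits 7.5 in from both sides at D = (-55.80, 15.50). Then |QD| = |D − Q| = 57.91.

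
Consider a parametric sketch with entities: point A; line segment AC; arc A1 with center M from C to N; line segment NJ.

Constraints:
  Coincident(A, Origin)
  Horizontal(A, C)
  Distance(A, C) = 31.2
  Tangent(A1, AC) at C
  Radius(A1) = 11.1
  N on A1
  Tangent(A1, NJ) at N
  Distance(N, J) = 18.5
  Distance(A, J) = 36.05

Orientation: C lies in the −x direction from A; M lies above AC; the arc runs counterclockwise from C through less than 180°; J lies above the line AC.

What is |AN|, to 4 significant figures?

23.04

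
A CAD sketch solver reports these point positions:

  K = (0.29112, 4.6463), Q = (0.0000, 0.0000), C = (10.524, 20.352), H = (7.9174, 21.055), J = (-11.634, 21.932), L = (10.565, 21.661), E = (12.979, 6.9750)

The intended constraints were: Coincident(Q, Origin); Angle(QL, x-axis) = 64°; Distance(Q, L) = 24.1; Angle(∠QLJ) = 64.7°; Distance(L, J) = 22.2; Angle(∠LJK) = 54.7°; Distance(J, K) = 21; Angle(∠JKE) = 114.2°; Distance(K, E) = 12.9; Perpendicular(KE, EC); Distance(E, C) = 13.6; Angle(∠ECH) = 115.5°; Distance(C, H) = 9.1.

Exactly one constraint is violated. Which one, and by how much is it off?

Distance(C, H) = 9.1 — off by 6.40.

Q = (0.00, 0.00) ✓; QL at 64.00° ✓; |QL| = 24.10 ✓; ∠QLJ = 64.70° ✓; |LJ| = 22.20 ✓; ∠LJK = 54.70° ✓; |JK| = 21.00 ✓; ∠JKE = 114.2° ✓; |KE| = 12.90 ✓; ∠(KE, EC) = 90.00° ✓; |EC| = 13.60 ✓; ∠ECH = 115.5° ✓; |CH| = 2.700 ✗.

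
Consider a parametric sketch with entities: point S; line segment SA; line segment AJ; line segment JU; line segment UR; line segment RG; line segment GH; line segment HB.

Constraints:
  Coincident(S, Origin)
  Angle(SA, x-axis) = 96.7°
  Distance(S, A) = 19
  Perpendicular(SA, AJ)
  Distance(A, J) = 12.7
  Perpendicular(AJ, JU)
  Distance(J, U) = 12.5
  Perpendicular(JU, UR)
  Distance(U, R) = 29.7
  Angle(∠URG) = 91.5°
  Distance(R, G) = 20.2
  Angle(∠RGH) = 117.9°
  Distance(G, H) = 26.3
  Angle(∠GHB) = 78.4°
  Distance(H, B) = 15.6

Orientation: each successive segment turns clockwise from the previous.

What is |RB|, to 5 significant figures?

32.717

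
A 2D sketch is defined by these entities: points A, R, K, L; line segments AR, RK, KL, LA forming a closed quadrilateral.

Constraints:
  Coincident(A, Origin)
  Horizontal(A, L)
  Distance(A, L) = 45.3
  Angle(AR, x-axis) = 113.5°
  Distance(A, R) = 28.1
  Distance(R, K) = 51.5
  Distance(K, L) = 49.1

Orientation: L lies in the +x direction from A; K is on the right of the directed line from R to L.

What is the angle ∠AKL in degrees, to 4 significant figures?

66.63°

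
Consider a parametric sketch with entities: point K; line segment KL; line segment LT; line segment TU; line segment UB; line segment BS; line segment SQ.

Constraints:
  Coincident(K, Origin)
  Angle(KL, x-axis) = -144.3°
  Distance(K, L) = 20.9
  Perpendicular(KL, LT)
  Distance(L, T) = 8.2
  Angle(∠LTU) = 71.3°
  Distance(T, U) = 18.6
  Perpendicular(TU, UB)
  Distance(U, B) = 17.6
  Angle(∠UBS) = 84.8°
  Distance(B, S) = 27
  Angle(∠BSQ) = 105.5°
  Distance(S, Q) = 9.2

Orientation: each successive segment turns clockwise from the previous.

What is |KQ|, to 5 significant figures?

32.749

∠UBS = 84.8° gives BS at -168.20° from the x-axis; with |BS| = 27.0, S = (-25.254, -22.451). ∠BSQ = 105.5° gives SQ at 117.30° from the x-axis; with |SQ| = 9.2, Q = (-29.474, -14.276). Then |KQ| = |Q − K| = 32.749.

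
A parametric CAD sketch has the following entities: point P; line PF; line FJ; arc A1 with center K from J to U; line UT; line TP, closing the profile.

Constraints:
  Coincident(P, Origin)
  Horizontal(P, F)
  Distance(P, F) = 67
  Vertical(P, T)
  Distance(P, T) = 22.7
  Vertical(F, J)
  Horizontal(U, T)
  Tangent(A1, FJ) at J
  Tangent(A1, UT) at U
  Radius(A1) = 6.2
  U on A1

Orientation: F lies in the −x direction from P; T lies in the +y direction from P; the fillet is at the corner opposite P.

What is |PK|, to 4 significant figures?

63.00

P is at the origin; PF is horizontal with |PF| = 67.0 and F on the −x side, so F = (-67.00, 0.000). PT is vertical with |PT| = 22.7 and T on the +y side, so T = (0.000, 22.70). The virtual corner opposite P is at (-67.00, 22.70). Since A1 is tangent to FJ there, KJ ⟂ FJ and since A1 is tangent to UT there, KU ⟂ UT, with radius 6.2, so the center K sits 6.2 in from both sides at K = (-60.80, 16.50). Then |PK| = |K − P| = 63.00.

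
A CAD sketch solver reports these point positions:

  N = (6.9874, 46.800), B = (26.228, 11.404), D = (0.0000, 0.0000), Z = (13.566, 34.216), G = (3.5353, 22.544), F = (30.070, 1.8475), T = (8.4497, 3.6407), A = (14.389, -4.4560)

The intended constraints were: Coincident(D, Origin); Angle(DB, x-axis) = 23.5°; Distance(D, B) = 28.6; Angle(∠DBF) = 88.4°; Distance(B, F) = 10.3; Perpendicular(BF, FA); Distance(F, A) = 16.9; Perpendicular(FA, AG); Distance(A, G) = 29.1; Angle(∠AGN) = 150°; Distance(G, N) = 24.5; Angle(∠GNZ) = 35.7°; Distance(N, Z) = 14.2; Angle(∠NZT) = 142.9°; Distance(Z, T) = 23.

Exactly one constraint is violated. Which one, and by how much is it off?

Distance(Z, T) = 23 — off by 8.00.

D = (0.00, 0.00) ✓; DB at 23.50° ✓; |DB| = 28.60 ✓; ∠DBF = 88.40° ✓; |BF| = 10.30 ✓; ∠(BF, FA) = 90.00° ✓; |FA| = 16.90 ✓; ∠(FA, AG) = 90.00° ✓; |AG| = 29.10 ✓; ∠AGN = 150.0° ✓; |GN| = 24.50 ✓; ∠GNZ = 35.70° ✓; |NZ| = 14.20 ✓; ∠NZT = 142.9° ✓; |ZT| = 31.00 ✗.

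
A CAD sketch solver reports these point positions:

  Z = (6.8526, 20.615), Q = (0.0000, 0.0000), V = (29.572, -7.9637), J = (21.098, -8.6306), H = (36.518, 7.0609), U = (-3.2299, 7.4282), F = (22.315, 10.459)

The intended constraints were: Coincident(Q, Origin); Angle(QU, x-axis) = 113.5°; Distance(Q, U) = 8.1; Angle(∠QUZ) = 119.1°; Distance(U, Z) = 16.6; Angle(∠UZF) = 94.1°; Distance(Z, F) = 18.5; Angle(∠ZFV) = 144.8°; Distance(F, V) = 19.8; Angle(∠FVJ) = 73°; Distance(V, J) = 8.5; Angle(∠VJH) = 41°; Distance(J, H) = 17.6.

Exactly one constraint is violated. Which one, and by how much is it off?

Distance(J, H) = 17.6 — off by 4.40.

Q = (0.00, 0.00) ✓; QU at 113.5° ✓; |QU| = 8.100 ✓; ∠QUZ = 119.1° ✓; |UZ| = 16.60 ✓; ∠UZF = 94.10° ✓; |ZF| = 18.50 ✓; ∠ZFV = 144.8° ✓; |FV| = 19.80 ✓; ∠FVJ = 73.00° ✓; |VJ| = 8.500 ✓; ∠VJH = 41.00° ✓; |JH| = 22.00 ✗.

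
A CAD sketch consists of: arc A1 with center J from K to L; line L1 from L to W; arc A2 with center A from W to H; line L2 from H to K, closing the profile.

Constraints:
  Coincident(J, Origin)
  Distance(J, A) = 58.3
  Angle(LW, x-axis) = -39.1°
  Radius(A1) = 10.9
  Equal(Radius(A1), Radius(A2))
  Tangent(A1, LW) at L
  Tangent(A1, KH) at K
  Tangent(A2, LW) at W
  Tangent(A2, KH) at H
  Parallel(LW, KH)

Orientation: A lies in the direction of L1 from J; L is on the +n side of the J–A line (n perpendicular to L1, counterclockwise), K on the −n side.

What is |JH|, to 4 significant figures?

59.31

The slot axis is L1's direction at -39.1°, so u = (cos -39.1°, sin -39.1°) = (0.7760, -0.6307) and n = (−sin -39.1°, cos -39.1°) = (0.6307, 0.7760). J is at the origin and A lies 58.3 along u from J, so A = 58.3·u = (45.24, -36.77). Tangency of A1 to both parallel lines with radius 10.9 puts L and K at J ± 10.9·n: L = (6.874, 8.459), K = (-6.874, -8.459). Equal radii place W and H the same way about A: W = A + 10.9·n = (52.12, -28.31), H = A − 10.9·n = (38.37, -45.23). Then |JH| = |H − J| = 59.31.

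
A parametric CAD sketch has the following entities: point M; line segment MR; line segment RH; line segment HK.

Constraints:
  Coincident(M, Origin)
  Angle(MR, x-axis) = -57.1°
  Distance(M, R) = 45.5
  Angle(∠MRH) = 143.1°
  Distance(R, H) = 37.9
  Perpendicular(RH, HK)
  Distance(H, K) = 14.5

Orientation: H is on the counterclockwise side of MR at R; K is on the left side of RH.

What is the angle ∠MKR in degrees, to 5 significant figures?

30.727°

∠MRH = 143.1°, so RH runs at -57.1° + (180° − 143.1°) = -20.200° from the x-axis; with |RH| = 37.9, H = R + 37.9·(cos -20.200°, sin -20.200°) = (60.283, -51.290). The perpendicularity gives HK at right angles to RH; with |HK| = 14.5 on the left of RH, K = H + 14.5·(0.34530, 0.93849) = (65.290, -37.681). Then cos ∠MKR = KM·KR / (|KM||KR|), giving 30.727°.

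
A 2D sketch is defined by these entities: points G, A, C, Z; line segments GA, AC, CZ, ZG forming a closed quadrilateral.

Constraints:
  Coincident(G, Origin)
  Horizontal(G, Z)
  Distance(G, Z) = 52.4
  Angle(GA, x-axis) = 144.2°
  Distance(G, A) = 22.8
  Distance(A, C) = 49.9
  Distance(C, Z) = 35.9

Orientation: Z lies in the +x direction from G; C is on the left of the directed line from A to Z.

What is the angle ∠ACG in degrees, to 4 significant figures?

26.64°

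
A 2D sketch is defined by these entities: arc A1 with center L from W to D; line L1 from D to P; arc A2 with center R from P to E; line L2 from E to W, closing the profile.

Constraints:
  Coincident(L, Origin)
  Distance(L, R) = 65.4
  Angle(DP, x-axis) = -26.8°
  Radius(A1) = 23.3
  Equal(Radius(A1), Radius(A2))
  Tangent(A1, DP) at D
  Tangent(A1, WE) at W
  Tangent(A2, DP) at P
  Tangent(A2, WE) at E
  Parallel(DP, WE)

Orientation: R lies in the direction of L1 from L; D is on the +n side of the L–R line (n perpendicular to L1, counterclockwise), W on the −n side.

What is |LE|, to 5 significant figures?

69.427

Tangency of A1 to both parallel lines with radius 23.3 puts D and W at L ± 23.3·n: D = (10.505, 20.797), W = (-10.505, -20.797). Equal radii place P and E the same way about R: P = R + 23.3·n = (68.881, -8.6901), E = R − 23.3·n = (47.870, -50.285). Then |LE| = |E − L| = 69.427.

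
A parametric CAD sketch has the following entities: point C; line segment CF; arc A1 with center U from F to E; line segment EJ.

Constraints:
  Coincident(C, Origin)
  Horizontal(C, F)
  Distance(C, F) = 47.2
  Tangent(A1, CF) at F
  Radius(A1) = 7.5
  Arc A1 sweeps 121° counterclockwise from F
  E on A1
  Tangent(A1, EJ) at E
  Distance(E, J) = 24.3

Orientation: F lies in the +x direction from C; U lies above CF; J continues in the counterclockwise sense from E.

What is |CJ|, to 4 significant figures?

52.22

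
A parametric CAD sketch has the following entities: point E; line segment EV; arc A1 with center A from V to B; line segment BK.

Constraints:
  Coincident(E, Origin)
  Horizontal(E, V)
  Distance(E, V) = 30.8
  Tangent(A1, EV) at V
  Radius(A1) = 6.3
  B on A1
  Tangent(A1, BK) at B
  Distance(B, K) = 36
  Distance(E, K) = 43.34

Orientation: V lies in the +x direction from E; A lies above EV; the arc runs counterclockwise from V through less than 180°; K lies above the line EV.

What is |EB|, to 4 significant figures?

37.38

E is at the origin; EV is horizontal with |EV| = 30.8 and V on the +x side, so V = (30.80, 0.000). Since A1 is tangent to EV there, AV ⟂ EV, so A = V + (0, 6.3) = (30.80, 6.300). Since AB ⟂ BK (tangency), |AK| = √(6.3² + 36.0²) = 36.55 regardless of where B sits on A1. So K lies on both circle(E, 43.34) and circle(A, 36.55); the above-EV intersection is K = (16.67, 40.01). B is the foot of the tangent from K: B = (36.10, 9.701).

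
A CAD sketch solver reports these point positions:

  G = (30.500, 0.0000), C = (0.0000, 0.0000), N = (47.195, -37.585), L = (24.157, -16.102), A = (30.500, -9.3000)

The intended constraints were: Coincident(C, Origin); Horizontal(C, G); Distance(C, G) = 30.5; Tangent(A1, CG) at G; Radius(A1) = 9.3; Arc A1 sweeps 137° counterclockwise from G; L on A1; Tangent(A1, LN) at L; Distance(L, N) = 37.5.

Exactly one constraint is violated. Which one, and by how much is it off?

Distance(L, N) = 37.5 — off by 6.00.

C = (0.00, 0.00) ✓; C.y = 0.00, G.y = 0.00 ✓; |CG| = 30.50 ✓; ∠(AG, GC) = 90.00° ✓; |AG| = 9.300 ✓; bearing(A→L) − bearing(A→G) = 137.0° ✓; |AL| = 9.301 ✓; ∠(AL, LN) = 90.00° ✓; |LN| = 31.50 ✗.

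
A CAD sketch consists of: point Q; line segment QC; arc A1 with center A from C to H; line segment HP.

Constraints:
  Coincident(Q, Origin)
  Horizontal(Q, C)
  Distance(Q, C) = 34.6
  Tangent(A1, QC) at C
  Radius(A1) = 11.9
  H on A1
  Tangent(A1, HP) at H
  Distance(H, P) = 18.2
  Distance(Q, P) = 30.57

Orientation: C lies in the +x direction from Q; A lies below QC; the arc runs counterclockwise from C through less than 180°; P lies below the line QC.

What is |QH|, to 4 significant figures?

24.69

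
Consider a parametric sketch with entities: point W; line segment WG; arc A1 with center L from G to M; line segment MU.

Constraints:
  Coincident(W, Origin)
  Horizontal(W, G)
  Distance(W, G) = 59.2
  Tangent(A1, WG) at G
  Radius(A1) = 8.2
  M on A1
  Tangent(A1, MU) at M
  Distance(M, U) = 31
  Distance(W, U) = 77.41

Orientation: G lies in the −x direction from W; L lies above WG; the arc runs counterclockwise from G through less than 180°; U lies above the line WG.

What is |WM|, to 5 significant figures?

53.360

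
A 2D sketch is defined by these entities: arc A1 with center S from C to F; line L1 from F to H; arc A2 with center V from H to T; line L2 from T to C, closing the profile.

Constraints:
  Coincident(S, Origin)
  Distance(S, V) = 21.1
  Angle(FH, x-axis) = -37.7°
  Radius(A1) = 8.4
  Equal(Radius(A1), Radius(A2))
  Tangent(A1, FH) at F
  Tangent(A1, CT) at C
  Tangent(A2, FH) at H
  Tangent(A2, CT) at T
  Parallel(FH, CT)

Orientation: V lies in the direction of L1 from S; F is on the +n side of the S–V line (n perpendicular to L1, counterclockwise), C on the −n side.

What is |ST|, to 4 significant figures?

22.71

The slot axis is L1's direction at -37.7°, so u = (cos -37.7°, sin -37.7°) = (0.7912, -0.6115) and n = (−sin -37.7°, cos -37.7°) = (0.6115, 0.7912). S is at the origin and V lies 21.1 along u from S, so V = 21.1·u = (16.69, -12.90). Tangency of A1 to both parallel lines with radius 8.4 puts F and C at S ± 8.4·n: F = (5.137, 6.646), C = (-5.137, -6.646). Equal radii place H and T the same way about V: H = V + 8.4·n = (21.83, -6.257), T = V − 8.4·n = (11.56, -19.55). Then |ST| = |T − S| = 22.71.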